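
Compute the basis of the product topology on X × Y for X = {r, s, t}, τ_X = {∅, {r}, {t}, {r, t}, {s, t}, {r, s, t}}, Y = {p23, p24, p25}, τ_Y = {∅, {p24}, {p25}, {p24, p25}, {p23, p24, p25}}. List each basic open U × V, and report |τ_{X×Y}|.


Basis B = {∅ × ∅, {r} × {p24}, {r} × {p25}, {t} × {p24}, {t} × {p25}, {r} × {p24, p25}, {r, t} × {p24}, {r, t} × {p25}, {s, t} × {p24}, {s, t} × {p25}, {t} × {p24, p25}, {r} × {p23, p24, p25}, {r, s, t} × {p24}, {r, s, t} × {p25}, {t} × {p23, p24, p25}, {r, t} × {p24, p25}, {s, t} × {p24, p25}, {r, t} × {p23, p24, p25}, {r, s, t} × {p24, p25}, {s, t} × {p23, p24, p25}, {r, s, t} × {p23, p24, p25}}; |τ_{X×Y}| = 70.

Enumerate products U × V with U ∈ τ_X, V ∈ τ_Y (deduplicated):
  ∅ × ∅ = {} (∅)
  {r} × {p24} = {(r,p24)}
  {r} × {p25} = {(r,p25)}
  {t} × {p24} = {(t,p24)}
  {t} × {p25} = {(t,p25)}
  {r} × {p24, p25} = {(r,p24), (r,p25)}
  {r, t} × {p24} = {(r,p24), (t,p24)}
  {r, t} × {p25} = {(r,p25), (t,p25)}
  {s, t} × {p24} = {(s,p24), (t,p24)}
  {s, t} × {p25} = {(s,p25), (t,p25)}
  {t} × {p24, p25} = {(t,p24), (t,p25)}
  {r} × {p23, p24, p25} = {(r,p23), (r,p24), (r,p25)}
  {r, s, t} × {p24} = {(r,p24), (s,p24), (t,p24)}
  {r, s, t} × {p25} = {(r,p25), (s,p25), (t,p25)}
  {t} × {p23, p24, p25} = {(t,p23), (t,p24), (t,p25)}
  {r, t} × {p24, p25} = {(r,p24), (r,p25), (t,p24), (t,p25)}
  {s, t} × {p24, p25} = {(s,p24), (s,p25), (t,p24), (t,p25)}
  {r, t} × {p23, p24, p25} = {(r,p23), (r,p24), (r,p25), (t,p23), (t,p24), (t,p25)}
  {r, s, t} × {p24, p25} = {(r,p24), (r,p25), (s,p24), (s,p25), (t,p24), (t,p25)}
  {s, t} × {p23, p24, p25} = {(s,p23), (s,p24), (s,p25), (t,p23), (t,p24), (t,p25)}
  {r, s, t} × {p23, p24, p25} = {(r,p23), (r,p24), (r,p25), (s,p23), (s,p24), (s,p25), (t,p23), (t,p24), (t,p25)}
These 21 distinct sets form the basis B.
Close under arbitrary unions to get τ_{X×Y}; counting gives |τ_{X×Y}| = 70.


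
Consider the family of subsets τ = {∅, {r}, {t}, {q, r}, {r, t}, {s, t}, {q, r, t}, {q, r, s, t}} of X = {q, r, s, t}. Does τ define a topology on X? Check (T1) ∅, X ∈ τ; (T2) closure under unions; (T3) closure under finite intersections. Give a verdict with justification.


τ is NOT a topology on X.

Axiom (T1): ∅ ∈ τ? Yes; X ∈ τ? Yes.
Axiom (T2/T3): check pairwise unions and intersections of members of τ.
Counterexample for (T2): {r} ∪ {s, t} = {r, s, t} ∉ τ. Therefore τ is NOT a topology.


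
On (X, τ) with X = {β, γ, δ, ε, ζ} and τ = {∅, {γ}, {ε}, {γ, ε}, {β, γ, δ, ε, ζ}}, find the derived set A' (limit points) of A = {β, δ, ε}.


A' = {β, δ, ζ}

For each x ∈ X, list the open sets U ∈ τ with x ∈ U, then check whether U ∩ (A ∖ {x}) ≠ ∅ for every such U.
  x = β: opens ∋ x are {β, γ, δ, ε, ζ}; each meets A ∖ {β}, so x IS a limit point.
  x = γ: open {γ} ∋ x has {γ} ∩ (A ∖ {γ}) = ∅, so x is NOT a limit point.
  x = δ: opens ∋ x are {β, γ, δ, ε, ζ}; each meets A ∖ {δ}, so x IS a limit point.
  x = ε: open {ε} ∋ x has {ε} ∩ (A ∖ {ε}) = ∅, so x is NOT a limit point.
  x = ζ: opens ∋ x are {β, γ, δ, ε, ζ}; each meets A ∖ {ζ}, so x IS a limit point.
Collecting: A' = {β, δ, ζ}.


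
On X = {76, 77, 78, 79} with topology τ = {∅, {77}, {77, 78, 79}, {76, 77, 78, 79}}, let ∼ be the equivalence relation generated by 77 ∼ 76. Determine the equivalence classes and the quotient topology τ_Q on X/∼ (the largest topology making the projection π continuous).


X/∼ = {[76=77], [78], [79]}; |τ_Q| = 2.

Equivalence classes: [76=77], [78], [79].
Quotient map π: X → X/∼ sends 76 ↦ [76=77], 77 ↦ [76=77], 78 ↦ [78], 79 ↦ [79].
For each subset V ⊆ X/∼, compute π^{-1}(V) ⊆ X and check whether π^{-1}(V) ∈ τ. V is open in τ_Q iff π^{-1}(V) ∈ τ.
  V = {}: π^{-1}(V) = ∅ ∈ τ ✓.
  V = {[76=77]}: π^{-1}(V) = {76, 77} ∉ τ ✗.
  V = {[78]}: π^{-1}(V) = {78} ∉ τ ✗.
  V = {[76=77], [78]}: π^{-1}(V) = {76, 77, 78} ∉ τ ✗.
  V = {[79]}: π^{-1}(V) = {79} ∉ τ ✗.
  V = {[76=77], [79]}: π^{-1}(V) = {76, 77, 79} ∉ τ ✗.
  V = {[78], [79]}: π^{-1}(V) = {78, 79} ∉ τ ✗.
  V = {[76=77], [78], [79]}: π^{-1}(V) = {76, 77, 78, 79} ∈ τ ✓.
Open sets in the quotient: τ_Q = {{}, {[76=77], [78], [79]}} (2 elements).


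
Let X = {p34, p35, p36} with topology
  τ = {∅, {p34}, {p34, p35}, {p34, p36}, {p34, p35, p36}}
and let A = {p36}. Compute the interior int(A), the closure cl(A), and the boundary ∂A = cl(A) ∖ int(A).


int(A) = ∅, cl(A) = {p36}, ∂A = {p36}.

Closed sets in (X, τ) are complements of opens:
  closed(X, τ) = {∅, {p35}, {p36}, {p35, p36}, {p34, p35, p36}}.
int(A) = ⋃ {U ∈ τ : U ⊆ A}. Opens contained in A: ∅.
Taking the union of these: int(A) = ∅.
cl(A) = ⋂ {C closed : A ⊆ C}. Closed sets containing A: {p36}, {p35, p36}, {p34, p35, p36}.
Intersecting these: cl(A) = {p36}.
∂A = cl(A) ∖ int(A) = {p36} ∖ ∅ = {p36}.


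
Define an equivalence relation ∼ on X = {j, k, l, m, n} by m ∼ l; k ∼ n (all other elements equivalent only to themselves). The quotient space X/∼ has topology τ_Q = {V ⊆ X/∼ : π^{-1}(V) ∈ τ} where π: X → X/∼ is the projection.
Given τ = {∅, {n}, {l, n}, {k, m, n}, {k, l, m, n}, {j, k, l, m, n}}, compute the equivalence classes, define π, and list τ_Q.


X/∼ = {[j], [k=n], [l=m]}; |τ_Q| = 3.

Equivalence classes: [j], [k=n], [l=m].
Quotient map π: X → X/∼ sends j ↦ [j], k ↦ [k=n], l ↦ [l=m], m ↦ [l=m], n ↦ [k=n].
For each subset V ⊆ X/∼, compute π^{-1}(V) ⊆ X and check whether π^{-1}(V) ∈ τ. V is open in τ_Q iff π^{-1}(V) ∈ τ.
  V = {}: π^{-1}(V) = ∅ ∈ τ ✓.
  V = {[j]}: π^{-1}(V) = {j} ∉ τ ✗.
  V = {[k=n]}: π^{-1}(V) = {k, n} ∉ τ ✗.
  V = {[j], [k=n]}: π^{-1}(V) = {j, k, n} ∉ τ ✗.
  V = {[l=m]}: π^{-1}(V) = {l, m} ∉ τ ✗.
  V = {[j], [l=m]}: π^{-1}(V) = {j, l, m} ∉ τ ✗.
  V = {[k=n], [l=m]}: π^{-1}(V) = {k, l, m, n} ∈ τ ✓.
  V = {[j], [k=n], [l=m]}: π^{-1}(V) = {j, k, l, m, n} ∈ τ ✓.
Open sets in the quotient: τ_Q = {{}, {[k=n], [l=m]}, {[j], [k=n], [l=m]}} (3 elements).


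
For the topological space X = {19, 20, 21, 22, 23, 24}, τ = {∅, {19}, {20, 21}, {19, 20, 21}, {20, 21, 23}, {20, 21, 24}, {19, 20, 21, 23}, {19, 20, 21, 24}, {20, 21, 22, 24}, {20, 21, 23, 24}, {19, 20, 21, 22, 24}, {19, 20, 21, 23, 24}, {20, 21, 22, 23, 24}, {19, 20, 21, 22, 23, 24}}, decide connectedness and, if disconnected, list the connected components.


(X, τ) is disconnected; components = [{19}, {20, 21, 22, 23, 24}].

Find clopen sets (U ∈ τ with X ∖ U ∈ τ):
  U = ∅, X ∖ U = {19, 20, 21, 22, 23, 24} — both open, so U is clopen.
  U = {19}, X ∖ U = {20, 21, 22, 23, 24} — both open, so U is clopen.
  U = {20, 21, 22, 23, 24}, X ∖ U = {19} — both open, so U is clopen.
  U = {19, 20, 21, 22, 23, 24}, X ∖ U = ∅ — both open, so U is clopen.
Nontrivial clopen(s) exist: e.g. {19}. So (X, τ) is disconnected.
Compute connected components by grouping points that agree on all clopens:
  component: {19}
  component: {20, 21, 22, 23, 24}


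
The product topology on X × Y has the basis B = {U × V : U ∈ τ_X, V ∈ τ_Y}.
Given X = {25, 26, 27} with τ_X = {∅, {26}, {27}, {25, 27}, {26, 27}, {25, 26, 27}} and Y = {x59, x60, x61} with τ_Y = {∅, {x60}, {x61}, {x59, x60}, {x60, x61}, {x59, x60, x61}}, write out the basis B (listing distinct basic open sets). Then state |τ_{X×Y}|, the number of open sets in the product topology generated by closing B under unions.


Basis B = {∅ × ∅, {26} × {x60}, {26} × {x61}, {27} × {x60}, {27} × {x61}, {25, 27} × {x60}, {25, 27} × {x61}, {26} × {x59, x60}, {26} × {x60, x61}, {26, 27} × {x60}, {26, 27} × {x61}, {27} × {x59, x60}, {27} × {x60, x61}, {25, 26, 27} × {x60}, {25, 26, 27} × {x61}, {26} × {x59, x60, x61}, {27} × {x59, x60, x61}, {25, 27} × {x59, x60}, {25, 27} × {x60, x61}, {26, 27} × {x59, x60}, {26, 27} × {x60, x61}, {25, 27} × {x59, x60, x61}, {25, 26, 27} × {x59, x60}, {25, 26, 27} × {x60, x61}, {26, 27} × {x59, x60, x61}, {25, 26, 27} × {x59, x60, x61}}; |τ_{X×Y}| = 108.

Enumerate products U × V with U ∈ τ_X, V ∈ τ_Y (deduplicated):
  ∅ × ∅ = {} (∅)
  {26} × {x60} = {(26,x60)}
  {26} × {x61} = {(26,x61)}
  {27} × {x60} = {(27,x60)}
  {27} × {x61} = {(27,x61)}
  {25, 27} × {x60} = {(25,x60), (27,x60)}
  {25, 27} × {x61} = {(25,x61), (27,x61)}
  {26} × {x59, x60} = {(26,x59), (26,x60)}
  {26} × {x60, x61} = {(26,x60), (26,x61)}
  {26, 27} × {x60} = {(26,x60), (27,x60)}
  {26, 27} × {x61} = {(26,x61), (27,x61)}
  {27} × {x59, x60} = {(27,x59), (27,x60)}
  {27} × {x60, x61} = {(27,x60), (27,x61)}
  {25, 26, 27} × {x60} = {(25,x60), (26,x60), (27,x60)}
  {25, 26, 27} × {x61} = {(25,x61), (26,x61), (27,x61)}
  {26} × {x59, x60, x61} = {(26,x59), (26,x60), (26,x61)}
  {27} × {x59, x60, x61} = {(27,x59), (27,x60), (27,x61)}
  {25, 27} × {x59, x60} = {(25,x59), (25,x60), (27,x59), (27,x60)}
  {25, 27} × {x60, x61} = {(25,x60), (25,x61), (27,x60), (27,x61)}
  {26, 27} × {x59, x60} = {(26,x59), (26,x60), (27,x59), (27,x60)}
  {26, 27} × {x60, x61} = {(26,x60), (26,x61), (27,x60), (27,x61)}
  {25, 27} × {x59, x60, x61} = {(25,x59), (25,x60), (25,x61), (27,x59), (27,x60), (27,x61)}
  {25, 26, 27} × {x59, x60} = {(25,x59), (25,x60), (26,x59), (26,x60), (27,x59), (27,x60)}
  {25, 26, 27} × {x60, x61} = {(25,x60), (25,x61), (26,x60), (26,x61), (27,x60), (27,x61)}
  {26, 27} × {x59, x60, x61} = {(26,x59), (26,x60), (26,x61), (27,x59), (27,x60), (27,x61)}
  {25, 26, 27} × {x59, x60, x61} = {(25,x59), (25,x60), (25,x61), (26,x59), (26,x60), (26,x61), (27,x59), (27,x60), (27,x61)}
These 26 distinct sets form the basis B.
Close under arbitrary unions to get τ_{X×Y}; counting gives |τ_{X×Y}| = 108.


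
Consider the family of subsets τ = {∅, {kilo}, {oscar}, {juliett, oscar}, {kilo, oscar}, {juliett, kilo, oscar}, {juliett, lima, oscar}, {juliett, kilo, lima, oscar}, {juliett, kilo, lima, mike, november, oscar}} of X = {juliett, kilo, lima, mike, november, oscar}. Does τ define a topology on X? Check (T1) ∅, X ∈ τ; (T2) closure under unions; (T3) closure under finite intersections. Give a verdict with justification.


τ IS a topology on X.

Axiom (T1): ∅ ∈ τ? Yes; X ∈ τ? Yes.
Axiom (T2/T3): check pairwise unions and intersections of members of τ.
All pairwise intersections and unions checked — each lies in τ. Therefore τ satisfies (T1), (T2), (T3): it IS a topology on X.


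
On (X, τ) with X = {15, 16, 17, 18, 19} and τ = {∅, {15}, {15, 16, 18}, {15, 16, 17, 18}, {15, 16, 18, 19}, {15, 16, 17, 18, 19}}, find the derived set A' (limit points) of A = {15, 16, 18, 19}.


A' = {16, 17, 18, 19}

For each x ∈ X, list the open sets U ∈ τ with x ∈ U, then check whether U ∩ (A ∖ {x}) ≠ ∅ for every such U.
  x = 15: open {15} ∋ x has {15} ∩ (A ∖ {15}) = ∅, so x is NOT a limit point.
  x = 16: opens ∋ x are {15, 16, 18}, {15, 16, 17, 18}, {15, 16, 18, 19}, {15, 16, 17, 18, 19}; each meets A ∖ {16}, so x IS a limit point.
  x = 17: opens ∋ x are {15, 16, 17, 18}, {15, 16, 17, 18, 19}; each meets A ∖ {17}, so x IS a limit point.
  x = 18: opens ∋ x are {15, 16, 18}, {15, 16, 17, 18}, {15, 16, 18, 19}, {15, 16, 17, 18, 19}; each meets A ∖ {18}, so x IS a limit point.
  x = 19: opens ∋ x are {15, 16, 18, 19}, {15, 16, 17, 18, 19}; each meets A ∖ {19}, so x IS a limit point.
Collecting: A' = {16, 17, 18, 19}.


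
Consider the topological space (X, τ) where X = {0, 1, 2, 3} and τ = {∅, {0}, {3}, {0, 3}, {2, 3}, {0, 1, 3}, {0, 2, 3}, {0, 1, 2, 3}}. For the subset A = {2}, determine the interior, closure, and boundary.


int(A) = ∅, cl(A) = {2}, ∂A = {2}.

Closed sets in (X, τ) are complements of opens:
  closed(X, τ) = {∅, {1}, {2}, {0, 1}, {1, 2}, {0, 1, 2}, {1, 2, 3}, {0, 1, 2, 3}}.
int(A) = ⋃ {U ∈ τ : U ⊆ A}. Opens contained in A: ∅.
Taking the union of these: int(A) = ∅.
cl(A) = ⋂ {C closed : A ⊆ C}. Closed sets containing A: {2}, {1, 2}, {0, 1, 2}, {1, 2, 3}, {0, 1, 2, 3}.
Intersecting these: cl(A) = {2}.
∂A = cl(A) ∖ int(A) = {2} ∖ ∅ = {2}.


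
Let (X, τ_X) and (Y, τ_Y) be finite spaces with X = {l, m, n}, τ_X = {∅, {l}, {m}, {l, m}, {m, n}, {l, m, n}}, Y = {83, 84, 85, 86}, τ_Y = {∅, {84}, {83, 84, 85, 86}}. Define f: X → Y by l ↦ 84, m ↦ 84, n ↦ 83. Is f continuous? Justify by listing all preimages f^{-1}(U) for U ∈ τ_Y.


f IS continuous.

Compute f^{-1}(U) for each U ∈ τ_Y:
  U = ∅: f^{-1}(U) = ∅ ∈ τ_X ✓.
  U = {84}: f^{-1}(U) = {l, m} ∈ τ_X ✓.
  U = {83, 84, 85, 86}: f^{-1}(U) = {l, m, n} ∈ τ_X ✓.
Every preimage lies in τ_X, so f IS continuous.


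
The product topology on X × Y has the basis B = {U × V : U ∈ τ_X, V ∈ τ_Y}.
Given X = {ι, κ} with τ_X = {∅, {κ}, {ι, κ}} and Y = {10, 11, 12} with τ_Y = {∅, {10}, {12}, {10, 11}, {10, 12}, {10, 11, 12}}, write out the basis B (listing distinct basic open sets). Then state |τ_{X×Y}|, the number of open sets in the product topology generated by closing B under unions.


Basis B = {∅ × ∅, {κ} × {10}, {κ} × {12}, {ι, κ} × {10}, {ι, κ} × {12}, {κ} × {10, 11}, {κ} × {10, 12}, {κ} × {10, 11, 12}, {ι, κ} × {10, 11}, {ι, κ} × {10, 12}, {ι, κ} × {10, 11, 12}}; |τ_{X×Y}| = 18.

Enumerate products U × V with U ∈ τ_X, V ∈ τ_Y (deduplicated):
  ∅ × ∅ = {} (∅)
  {κ} × {10} = {(κ,10)}
  {κ} × {12} = {(κ,12)}
  {ι, κ} × {10} = {(ι,10), (κ,10)}
  {ι, κ} × {12} = {(ι,12), (κ,12)}
  {κ} × {10, 11} = {(κ,10), (κ,11)}
  {κ} × {10, 12} = {(κ,10), (κ,12)}
  {κ} × {10, 11, 12} = {(κ,10), (κ,11), (κ,12)}
  {ι, κ} × {10, 11} = {(ι,10), (ι,11), (κ,10), (κ,11)}
  {ι, κ} × {10, 12} = {(ι,10), (ι,12), (κ,10), (κ,12)}
  {ι, κ} × {10, 11, 12} = {(ι,10), (ι,11), (ι,12), (κ,10), (κ,11), (κ,12)}
These 11 distinct sets form the basis B.
Close under arbitrary unions to get τ_{X×Y}; counting gives |τ_{X×Y}| = 18.


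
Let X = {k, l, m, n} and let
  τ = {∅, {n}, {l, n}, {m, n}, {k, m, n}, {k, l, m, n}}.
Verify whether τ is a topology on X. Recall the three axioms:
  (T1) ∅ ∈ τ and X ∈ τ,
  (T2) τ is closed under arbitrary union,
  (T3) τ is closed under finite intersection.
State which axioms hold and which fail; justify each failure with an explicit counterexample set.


τ is NOT a topology on X.

Axiom (T1): ∅ ∈ τ? Yes; X ∈ τ? Yes.
Axiom (T2/T3): check pairwise unions and intersections of members of τ.
Counterexample for (T2): {l, n} ∪ {m, n} = {l, m, n} ∉ τ. Therefore τ is NOT a topology.


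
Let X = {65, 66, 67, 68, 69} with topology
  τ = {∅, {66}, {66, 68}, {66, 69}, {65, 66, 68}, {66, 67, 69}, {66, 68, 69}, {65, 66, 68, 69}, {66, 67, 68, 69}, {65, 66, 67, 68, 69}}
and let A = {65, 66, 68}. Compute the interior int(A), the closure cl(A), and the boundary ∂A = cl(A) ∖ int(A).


int(A) = {65, 66, 68}, cl(A) = {65, 66, 67, 68, 69}, ∂A = {67, 69}.

Closed sets in (X, τ) are complements of opens:
  closed(X, τ) = {∅, {65}, {67}, {65, 67}, {65, 68}, {67, 69}, {65, 67, 68}, {65, 67, 69}, {65, 67, 68, 69}, {65, 66, 67, 68, 69}}.
int(A) = ⋃ {U ∈ τ : U ⊆ A}. Opens contained in A: ∅, {66}, {66, 68}, {65, 66, 68}.
Taking the union of these: int(A) = {65, 66, 68}.
cl(A) = ⋂ {C closed : A ⊆ C}. Closed sets containing A: {65, 66, 67, 68, 69}.
Intersecting these: cl(A) = {65, 66, 67, 68, 69}.
∂A = cl(A) ∖ int(A) = {65, 66, 67, 68, 69} ∖ {65, 66, 68} = {67, 69}.


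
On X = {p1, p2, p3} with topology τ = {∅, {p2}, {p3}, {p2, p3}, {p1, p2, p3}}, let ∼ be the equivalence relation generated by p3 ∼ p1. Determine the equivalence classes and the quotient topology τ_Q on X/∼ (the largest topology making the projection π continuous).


X/∼ = {[p1=p3], [p2]}; |τ_Q| = 3.

Equivalence classes: [p1=p3], [p2].
Quotient map π: X → X/∼ sends p1 ↦ [p1=p3], p2 ↦ [p2], p3 ↦ [p1=p3].
For each subset V ⊆ X/∼, compute π^{-1}(V) ⊆ X and check whether π^{-1}(V) ∈ τ. V is open in τ_Q iff π^{-1}(V) ∈ τ.
  V = {}: π^{-1}(V) = ∅ ∈ τ ✓.
  V = {[p1=p3]}: π^{-1}(V) = {p1, p3} ∉ τ ✗.
  V = {[p2]}: π^{-1}(V) = {p2} ∈ τ ✓.
  V = {[p1=p3], [p2]}: π^{-1}(V) = {p1, p2, p3} ∈ τ ✓.
Open sets in the quotient: τ_Q = {{}, {[p2]}, {[p1=p3], [p2]}} (3 elements).


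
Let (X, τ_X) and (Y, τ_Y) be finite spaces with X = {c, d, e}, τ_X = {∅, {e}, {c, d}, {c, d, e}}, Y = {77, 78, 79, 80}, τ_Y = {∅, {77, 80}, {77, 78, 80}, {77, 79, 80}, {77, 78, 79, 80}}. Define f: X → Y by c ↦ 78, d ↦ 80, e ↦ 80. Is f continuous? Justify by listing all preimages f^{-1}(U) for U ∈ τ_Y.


f is NOT continuous.

Compute f^{-1}(U) for each U ∈ τ_Y:
  U = ∅: f^{-1}(U) = ∅ ∈ τ_X ✓.
  U = {77, 80}: f^{-1}(U) = {d, e} ∉ τ_X ✗.
  U = {77, 78, 80}: f^{-1}(U) = {c, d, e} ∈ τ_X ✓.
  U = {77, 79, 80}: f^{-1}(U) = {d, e} ∉ τ_X ✗.
  U = {77, 78, 79, 80}: f^{-1}(U) = {c, d, e} ∈ τ_X ✓.
Found U = {77, 80} with f^{-1}(U) = {d, e} not in τ_X. Therefore f is NOT continuous.


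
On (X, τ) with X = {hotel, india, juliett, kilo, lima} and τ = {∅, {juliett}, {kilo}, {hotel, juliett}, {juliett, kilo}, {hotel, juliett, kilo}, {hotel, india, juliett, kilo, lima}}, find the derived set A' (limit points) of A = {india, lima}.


A' = {india, lima}

For each x ∈ X, list the open sets U ∈ τ with x ∈ U, then check whether U ∩ (A ∖ {x}) ≠ ∅ for every such U.
  x = hotel: open {hotel, juliett} ∋ x has {hotel, juliett} ∩ (A ∖ {hotel}) = ∅, so x is NOT a limit point.
  x = india: opens ∋ x are {hotel, india, juliett, kilo, lima}; each meets A ∖ {india}, so x IS a limit point.
  x = juliett: open {juliett} ∋ x has {juliett} ∩ (A ∖ {juliett}) = ∅, so x is NOT a limit point.
  x = kilo: open {kilo} ∋ x has {kilo} ∩ (A ∖ {kilo}) = ∅, so x is NOT a limit point.
  x = lima: opens ∋ x are {hotel, india, juliett, kilo, lima}; each meets A ∖ {lima}, so x IS a limit point.
Collecting: A' = {india, lima}.


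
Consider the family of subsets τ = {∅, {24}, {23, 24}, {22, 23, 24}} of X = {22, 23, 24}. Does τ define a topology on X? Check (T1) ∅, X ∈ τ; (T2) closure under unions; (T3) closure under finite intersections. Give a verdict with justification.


τ IS a topology on X.

Axiom (T1): ∅ ∈ τ? Yes; X ∈ τ? Yes.
Axiom (T2/T3): check pairwise unions and intersections of members of τ.
All pairwise intersections and unions checked — each lies in τ. Therefore τ satisfies (T1), (T2), (T3): it IS a topology on X.


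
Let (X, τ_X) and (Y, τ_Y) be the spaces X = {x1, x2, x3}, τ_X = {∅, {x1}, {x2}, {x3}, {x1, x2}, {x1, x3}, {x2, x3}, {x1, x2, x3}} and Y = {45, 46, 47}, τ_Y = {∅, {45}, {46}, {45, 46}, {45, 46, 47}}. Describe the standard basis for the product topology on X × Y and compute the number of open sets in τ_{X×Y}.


Basis B = {∅ × ∅, {x1} × {45}, {x1} × {46}, {x2} × {45}, {x2} × {46}, {x3} × {45}, {x3} × {46}, {x1} × {45, 46}, {x1, x2} × {45}, {x1, x3} × {45}, {x1, x2} × {46}, {x1, x3} × {46}, {x2} × {45, 46}, {x2, x3} × {45}, {x2, x3} × {46}, {x3} × {45, 46}, {x1} × {45, 46, 47}, {x1, x2, x3} × {45}, {x1, x2, x3} × {46}, {x2} × {45, 46, 47}, {x3} × {45, 46, 47}, {x1, x2} × {45, 46}, {x1, x3} × {45, 46}, {x2, x3} × {45, 46}, {x1, x2} × {45, 46, 47}, {x1, x3} × {45, 46, 47}, {x1, x2, x3} × {45, 46}, {x2, x3} × {45, 46, 47}, {x1, x2, x3} × {45, 46, 47}}; |τ_{X×Y}| = 125.

Enumerate products U × V with U ∈ τ_X, V ∈ τ_Y (deduplicated):
  ∅ × ∅ = {} (∅)
  {x1} × {45} = {(x1,45)}
  {x1} × {46} = {(x1,46)}
  {x2} × {45} = {(x2,45)}
  {x2} × {46} = {(x2,46)}
  {x3} × {45} = {(x3,45)}
  {x3} × {46} = {(x3,46)}
  {x1} × {45, 46} = {(x1,45), (x1,46)}
  {x1, x2} × {45} = {(x1,45), (x2,45)}
  {x1, x3} × {45} = {(x1,45), (x3,45)}
  {x1, x2} × {46} = {(x1,46), (x2,46)}
  {x1, x3} × {46} = {(x1,46), (x3,46)}
  {x2} × {45, 46} = {(x2,45), (x2,46)}
  {x2, x3} × {45} = {(x2,45), (x3,45)}
  {x2, x3} × {46} = {(x2,46), (x3,46)}
  {x3} × {45, 46} = {(x3,45), (x3,46)}
  {x1} × {45, 46, 47} = {(x1,45), (x1,46), (x1,47)}
  {x1, x2, x3} × {45} = {(x1,45), (x2,45), (x3,45)}
  {x1, x2, x3} × {46} = {(x1,46), (x2,46), (x3,46)}
  {x2} × {45, 46, 47} = {(x2,45), (x2,46), (x2,47)}
  {x3} × {45, 46, 47} = {(x3,45), (x3,46), (x3,47)}
  {x1, x2} × {45, 46} = {(x1,45), (x1,46), (x2,45), (x2,46)}
  {x1, x3} × {45, 46} = {(x1,45), (x1,46), (x3,45), (x3,46)}
  {x2, x3} × {45, 46} = {(x2,45), (x2,46), (x3,45), (x3,46)}
  {x1, x2} × {45, 46, 47} = {(x1,45), (x1,46), (x1,47), (x2,45), (x2,46), (x2,47)}
  {x1, x3} × {45, 46, 47} = {(x1,45), (x1,46), (x1,47), (x3,45), (x3,46), (x3,47)}
  {x1, x2, x3} × {45, 46} = {(x1,45), (x1,46), (x2,45), (x2,46), (x3,45), (x3,46)}
  {x2, x3} × {45, 46, 47} = {(x2,45), (x2,46), (x2,47), (x3,45), (x3,46), (x3,47)}
  {x1, x2, x3} × {45, 46, 47} = {(x1,45), (x1,46), (x1,47), (x2,45), (x2,46), (x2,47), (x3,45), (x3,46), (x3,47)}
These 29 distinct sets form the basis B.
Close under arbitrary unions to get τ_{X×Y}; counting gives |τ_{X×Y}| = 125.


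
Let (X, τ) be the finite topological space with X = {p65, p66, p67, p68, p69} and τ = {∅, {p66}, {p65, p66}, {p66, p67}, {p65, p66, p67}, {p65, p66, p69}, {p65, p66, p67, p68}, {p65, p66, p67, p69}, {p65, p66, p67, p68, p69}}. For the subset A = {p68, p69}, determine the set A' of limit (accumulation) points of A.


A' = ∅

For each x ∈ X, list the open sets U ∈ τ with x ∈ U, then check whether U ∩ (A ∖ {x}) ≠ ∅ for every such U.
  x = p65: open {p65, p66} ∋ x has {p65, p66} ∩ (A ∖ {p65}) = ∅, so x is NOT a limit point.
  x = p66: open {p66} ∋ x has {p66} ∩ (A ∖ {p66}) = ∅, so x is NOT a limit point.
  x = p67: open {p66, p67} ∋ x has {p66, p67} ∩ (A ∖ {p67}) = ∅, so x is NOT a limit point.
  x = p68: open {p65, p66, p67, p68} ∋ x has {p65, p66, p67, p68} ∩ (A ∖ {p68}) = ∅, so x is NOT a limit point.
  x = p69: open {p65, p66, p69} ∋ x has {p65, p66, p69} ∩ (A ∖ {p69}) = ∅, so x is NOT a limit point.
Collecting: A' = ∅.


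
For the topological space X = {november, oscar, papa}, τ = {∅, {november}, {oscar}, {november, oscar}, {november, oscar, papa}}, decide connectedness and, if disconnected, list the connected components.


(X, τ) is connected.

Find clopen sets (U ∈ τ with X ∖ U ∈ τ):
  U = ∅, X ∖ U = {november, oscar, papa} — both open, so U is clopen.
  U = {november, oscar, papa}, X ∖ U = ∅ — both open, so U is clopen.
Only trivial clopens (∅ and X) exist, so (X, τ) is connected.
Compute connected components by grouping points that agree on all clopens:
  component: {november, oscar, papa}


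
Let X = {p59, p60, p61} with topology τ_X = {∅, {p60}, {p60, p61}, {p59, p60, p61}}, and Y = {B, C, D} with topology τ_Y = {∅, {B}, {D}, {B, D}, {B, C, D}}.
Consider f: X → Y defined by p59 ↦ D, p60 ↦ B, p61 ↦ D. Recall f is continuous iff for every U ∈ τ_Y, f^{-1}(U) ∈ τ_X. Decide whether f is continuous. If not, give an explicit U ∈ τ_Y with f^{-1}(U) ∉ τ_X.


f is NOT continuous.

Compute f^{-1}(U) for each U ∈ τ_Y:
  U = ∅: f^{-1}(U) = ∅ ∈ τ_X ✓.
  U = {B}: f^{-1}(U) = {p60} ∈ τ_X ✓.
  U = {D}: f^{-1}(U) = {p59, p61} ∉ τ_X ✗.
  U = {B, D}: f^{-1}(U) = {p59, p60, p61} ∈ τ_X ✓.
  U = {B, C, D}: f^{-1}(U) = {p59, p60, p61} ∈ τ_X ✓.
Found U = {D} with f^{-1}(U) = {p59, p61} not in τ_X. Therefore f is NOT continuous.


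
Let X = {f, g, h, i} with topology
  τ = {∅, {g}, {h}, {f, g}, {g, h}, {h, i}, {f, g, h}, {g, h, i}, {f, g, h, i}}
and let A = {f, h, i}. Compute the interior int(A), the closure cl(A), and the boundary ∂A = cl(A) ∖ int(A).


int(A) = {h, i}, cl(A) = {f, h, i}, ∂A = {f}.

Closed sets in (X, τ) are complements of opens:
  closed(X, τ) = {∅, {f}, {i}, {f, g}, {f, i}, {h, i}, {f, g, i}, {f, h, i}, {f, g, h, i}}.
int(A) = ⋃ {U ∈ τ : U ⊆ A}. Opens contained in A: ∅, {h}, {h, i}.
Taking the union of these: int(A) = {h, i}.
cl(A) = ⋂ {C closed : A ⊆ C}. Closed sets containing A: {f, h, i}, {f, g, h, i}.
Intersecting these: cl(A) = {f, h, i}.
∂A = cl(A) ∖ int(A) = {f, h, i} ∖ {h, i} = {f}.


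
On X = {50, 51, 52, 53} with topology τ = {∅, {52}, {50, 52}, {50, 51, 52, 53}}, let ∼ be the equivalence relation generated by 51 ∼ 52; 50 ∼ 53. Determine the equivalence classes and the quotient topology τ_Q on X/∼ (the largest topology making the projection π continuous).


X/∼ = {[50=53], [51=52]}; |τ_Q| = 2.

Equivalence classes: [50=53], [51=52].
Quotient map π: X → X/∼ sends 50 ↦ [50=53], 51 ↦ [51=52], 52 ↦ [51=52], 53 ↦ [50=53].
For each subset V ⊆ X/∼, compute π^{-1}(V) ⊆ X and check whether π^{-1}(V) ∈ τ. V is open in τ_Q iff π^{-1}(V) ∈ τ.
  V = {}: π^{-1}(V) = ∅ ∈ τ ✓.
  V = {[50=53]}: π^{-1}(V) = {50, 53} ∉ τ ✗.
  V = {[51=52]}: π^{-1}(V) = {51, 52} ∉ τ ✗.
  V = {[50=53], [51=52]}: π^{-1}(V) = {50, 51, 52, 53} ∈ τ ✓.
Open sets in the quotient: τ_Q = {{}, {[50=53], [51=52]}} (2 elements).


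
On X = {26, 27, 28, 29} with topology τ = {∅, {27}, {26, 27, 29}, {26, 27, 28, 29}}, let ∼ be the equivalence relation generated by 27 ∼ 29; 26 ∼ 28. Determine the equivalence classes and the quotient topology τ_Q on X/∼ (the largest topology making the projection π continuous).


X/∼ = {[26=28], [27=29]}; |τ_Q| = 2.

Equivalence classes: [26=28], [27=29].
Quotient map π: X → X/∼ sends 26 ↦ [26=28], 27 ↦ [27=29], 28 ↦ [26=28], 29 ↦ [27=29].
For each subset V ⊆ X/∼, compute π^{-1}(V) ⊆ X and check whether π^{-1}(V) ∈ τ. V is open in τ_Q iff π^{-1}(V) ∈ τ.
  V = {}: π^{-1}(V) = ∅ ∈ τ ✓.
  V = {[26=28]}: π^{-1}(V) = {26, 28} ∉ τ ✗.
  V = {[27=29]}: π^{-1}(V) = {27, 29} ∉ τ ✗.
  V = {[26=28], [27=29]}: π^{-1}(V) = {26, 27, 28, 29} ∈ τ ✓.
Open sets in the quotient: τ_Q = {{}, {[26=28], [27=29]}} (2 elements).


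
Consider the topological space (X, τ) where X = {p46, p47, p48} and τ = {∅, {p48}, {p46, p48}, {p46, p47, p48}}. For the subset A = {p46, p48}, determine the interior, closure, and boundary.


int(A) = {p46, p48}, cl(A) = {p46, p47, p48}, ∂A = {p47}.

Closed sets in (X, τ) are complements of opens:
  closed(X, τ) = {∅, {p47}, {p46, p47}, {p46, p47, p48}}.
int(A) = ⋃ {U ∈ τ : U ⊆ A}. Opens contained in A: ∅, {p48}, {p46, p48}.
Taking the union of these: int(A) = {p46, p48}.
cl(A) = ⋂ {C closed : A ⊆ C}. Closed sets containing A: {p46, p47, p48}.
Intersecting these: cl(A) = {p46, p47, p48}.
∂A = cl(A) ∖ int(A) = {p46, p47, p48} ∖ {p46, p48} = {p47}.


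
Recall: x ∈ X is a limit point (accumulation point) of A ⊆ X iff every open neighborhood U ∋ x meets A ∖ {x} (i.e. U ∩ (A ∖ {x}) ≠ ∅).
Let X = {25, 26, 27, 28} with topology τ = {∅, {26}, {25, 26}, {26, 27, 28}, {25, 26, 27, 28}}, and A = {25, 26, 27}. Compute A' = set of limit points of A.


A' = {25, 27, 28}

For each x ∈ X, list the open sets U ∈ τ with x ∈ U, then check whether U ∩ (A ∖ {x}) ≠ ∅ for every such U.
  x = 25: opens ∋ x are {25, 26}, {25, 26, 27, 28}; each meets A ∖ {25}, so x IS a limit point.
  x = 26: open {26} ∋ x has {26} ∩ (A ∖ {26}) = ∅, so x is NOT a limit point.
  x = 27: opens ∋ x are {26, 27, 28}, {25, 26, 27, 28}; each meets A ∖ {27}, so x IS a limit point.
  x = 28: opens ∋ x are {26, 27, 28}, {25, 26, 27, 28}; each meets A ∖ {28}, so x IS a limit point.
Collecting: A' = {25, 27, 28}.


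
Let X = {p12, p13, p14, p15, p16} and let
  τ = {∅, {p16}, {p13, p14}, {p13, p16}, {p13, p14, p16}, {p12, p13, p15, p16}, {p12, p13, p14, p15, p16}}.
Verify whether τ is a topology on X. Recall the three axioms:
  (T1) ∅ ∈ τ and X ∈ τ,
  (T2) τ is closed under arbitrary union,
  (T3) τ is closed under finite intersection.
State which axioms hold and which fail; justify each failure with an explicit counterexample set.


τ is NOT a topology on X.

Axiom (T1): ∅ ∈ τ? Yes; X ∈ τ? Yes.
Axiom (T2/T3): check pairwise unions and intersections of members of τ.
Counterexample for (T3): {p13, p14} ∩ {p13, p16} = {p13} ∉ τ. Therefore τ is NOT a topology.


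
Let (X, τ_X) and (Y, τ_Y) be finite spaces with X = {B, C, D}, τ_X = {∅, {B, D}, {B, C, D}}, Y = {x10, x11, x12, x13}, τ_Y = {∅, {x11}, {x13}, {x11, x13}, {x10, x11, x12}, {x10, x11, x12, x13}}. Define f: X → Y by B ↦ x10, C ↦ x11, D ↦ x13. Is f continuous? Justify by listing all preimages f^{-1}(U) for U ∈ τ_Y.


f is NOT continuous.

Compute f^{-1}(U) for each U ∈ τ_Y:
  U = ∅: f^{-1}(U) = ∅ ∈ τ_X ✓.
  U = {x11}: f^{-1}(U) = {C} ∉ τ_X ✗.
  U = {x13}: f^{-1}(U) = {D} ∉ τ_X ✗.
  U = {x11, x13}: f^{-1}(U) = {C, D} ∉ τ_X ✗.
  U = {x10, x11, x12}: f^{-1}(U) = {B, C} ∉ τ_X ✗.
  U = {x10, x11, x12, x13}: f^{-1}(U) = {B, C, D} ∈ τ_X ✓.
Found U = {x11} with f^{-1}(U) = {C} not in τ_X. Therefore f is NOT continuous.


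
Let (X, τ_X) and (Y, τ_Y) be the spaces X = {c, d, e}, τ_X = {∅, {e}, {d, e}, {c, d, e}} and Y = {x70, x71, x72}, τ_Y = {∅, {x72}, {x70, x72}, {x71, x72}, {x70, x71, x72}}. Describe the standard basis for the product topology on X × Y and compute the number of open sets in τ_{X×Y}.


Basis B = {∅ × ∅, {e} × {x72}, {d, e} × {x72}, {e} × {x70, x72}, {e} × {x71, x72}, {c, d, e} × {x72}, {e} × {x70, x71, x72}, {d, e} × {x70, x72}, {d, e} × {x71, x72}, {c, d, e} × {x70, x72}, {c, d, e} × {x71, x72}, {d, e} × {x70, x71, x72}, {c, d, e} × {x70, x71, x72}}; |τ_{X×Y}| = 30.

Enumerate products U × V with U ∈ τ_X, V ∈ τ_Y (deduplicated):
  ∅ × ∅ = {} (∅)
  {e} × {x72} = {(e,x72)}
  {d, e} × {x72} = {(d,x72), (e,x72)}
  {e} × {x70, x72} = {(e,x70), (e,x72)}
  {e} × {x71, x72} = {(e,x71), (e,x72)}
  {c, d, e} × {x72} = {(c,x72), (d,x72), (e,x72)}
  {e} × {x70, x71, x72} = {(e,x70), (e,x71), (e,x72)}
  {d, e} × {x70, x72} = {(d,x70), (d,x72), (e,x70), (e,x72)}
  {d, e} × {x71, x72} = {(d,x71), (d,x72), (e,x71), (e,x72)}
  {c, d, e} × {x70, x72} = {(c,x70), (c,x72), (d,x70), (d,x72), (e,x70), (e,x72)}
  {c, d, e} × {x71, x72} = {(c,x71), (c,x72), (d,x71), (d,x72), (e,x71), (e,x72)}
  {d, e} × {x70, x71, x72} = {(d,x70), (d,x71), (d,x72), (e,x70), (e,x71), (e,x72)}
  {c, d, e} × {x70, x71, x72} = {(c,x70), (c,x71), (c,x72), (d,x70), (d,x71), (d,x72), (e,x70), (e,x71), (e,x72)}
These 13 distinct sets form the basis B.
Close under arbitrary unions to get τ_{X×Y}; counting gives |τ_{X×Y}| = 30.


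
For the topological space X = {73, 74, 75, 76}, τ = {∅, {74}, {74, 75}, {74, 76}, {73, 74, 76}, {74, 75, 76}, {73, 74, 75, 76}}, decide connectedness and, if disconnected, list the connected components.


(X, τ) is connected.

Find clopen sets (U ∈ τ with X ∖ U ∈ τ):
  U = ∅, X ∖ U = {73, 74, 75, 76} — both open, so U is clopen.
  U = {73, 74, 75, 76}, X ∖ U = ∅ — both open, so U is clopen.
Only trivial clopens (∅ and X) exist, so (X, τ) is connected.
Compute connected components by grouping points that agree on all clopens:
  component: {73, 74, 75, 76}


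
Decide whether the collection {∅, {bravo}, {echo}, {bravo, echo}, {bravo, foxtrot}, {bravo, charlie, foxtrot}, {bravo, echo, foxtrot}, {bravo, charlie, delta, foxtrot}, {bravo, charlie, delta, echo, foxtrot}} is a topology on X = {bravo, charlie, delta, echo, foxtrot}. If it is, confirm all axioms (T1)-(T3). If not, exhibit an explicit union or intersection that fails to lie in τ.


τ is NOT a topology on X.

Axiom (T1): ∅ ∈ τ? Yes; X ∈ τ? Yes.
Axiom (T2/T3): check pairwise unions and intersections of members of τ.
Counterexample for (T2): {echo} ∪ {bravo, charlie, foxtrot} = {bravo, charlie, echo, foxtrot} ∉ τ. Therefore τ is NOT a topology.


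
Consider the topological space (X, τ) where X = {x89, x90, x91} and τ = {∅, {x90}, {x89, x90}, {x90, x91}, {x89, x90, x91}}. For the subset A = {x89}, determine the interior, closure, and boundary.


int(A) = ∅, cl(A) = {x89}, ∂A = {x89}.

Closed sets in (X, τ) are complements of opens:
  closed(X, τ) = {∅, {x89}, {x91}, {x89, x91}, {x89, x90, x91}}.
int(A) = ⋃ {U ∈ τ : U ⊆ A}. Opens contained in A: ∅.
Taking the union of these: int(A) = ∅.
cl(A) = ⋂ {C closed : A ⊆ C}. Closed sets containing A: {x89}, {x89, x91}, {x89, x90, x91}.
Intersecting these: cl(A) = {x89}.
∂A = cl(A) ∖ int(A) = {x89} ∖ ∅ = {x89}.


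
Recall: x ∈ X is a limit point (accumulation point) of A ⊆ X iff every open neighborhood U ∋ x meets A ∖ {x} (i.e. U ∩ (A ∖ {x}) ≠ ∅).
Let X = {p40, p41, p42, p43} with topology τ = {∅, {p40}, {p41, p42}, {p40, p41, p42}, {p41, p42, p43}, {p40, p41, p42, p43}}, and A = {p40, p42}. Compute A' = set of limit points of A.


A' = {p41, p43}

For each x ∈ X, list the open sets U ∈ τ with x ∈ U, then check whether U ∩ (A ∖ {x}) ≠ ∅ for every such U.
  x = p40: open {p40} ∋ x has {p40} ∩ (A ∖ {p40}) = ∅, so x is NOT a limit point.
  x = p41: opens ∋ x are {p41, p42}, {p40, p41, p42}, {p41, p42, p43}, {p40, p41, p42, p43}; each meets A ∖ {p41}, so x IS a limit point.
  x = p42: open {p41, p42} ∋ x has {p41, p42} ∩ (A ∖ {p42}) = ∅, so x is NOT a limit point.
  x = p43: opens ∋ x are {p41, p42, p43}, {p40, p41, p42, p43}; each meets A ∖ {p43}, so x IS a limit point.
Collecting: A' = {p41, p43}.


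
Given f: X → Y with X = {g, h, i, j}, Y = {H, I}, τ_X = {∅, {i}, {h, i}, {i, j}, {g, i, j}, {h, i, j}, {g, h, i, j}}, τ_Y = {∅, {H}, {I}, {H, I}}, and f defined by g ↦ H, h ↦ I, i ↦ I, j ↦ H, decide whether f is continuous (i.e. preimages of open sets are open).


f is NOT continuous.

Compute f^{-1}(U) for each U ∈ τ_Y:
  U = ∅: f^{-1}(U) = ∅ ∈ τ_X ✓.
  U = {H}: f^{-1}(U) = {g, j} ∉ τ_X ✗.
  U = {I}: f^{-1}(U) = {h, i} ∈ τ_X ✓.
  U = {H, I}: f^{-1}(U) = {g, h, i, j} ∈ τ_X ✓.
Found U = {H} with f^{-1}(U) = {g, j} not in τ_X. Therefore f is NOT continuous.


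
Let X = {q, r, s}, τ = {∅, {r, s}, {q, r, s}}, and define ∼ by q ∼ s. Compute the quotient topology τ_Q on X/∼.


X/∼ = {[q=s], [r]}; |τ_Q| = 2.

Equivalence classes: [q=s], [r].
Quotient map π: X → X/∼ sends q ↦ [q=s], r ↦ [r], s ↦ [q=s].
For each subset V ⊆ X/∼, compute π^{-1}(V) ⊆ X and check whether π^{-1}(V) ∈ τ. V is open in τ_Q iff π^{-1}(V) ∈ τ.
  V = {}: π^{-1}(V) = ∅ ∈ τ ✓.
  V = {[q=s]}: π^{-1}(V) = {q, s} ∉ τ ✗.
  V = {[r]}: π^{-1}(V) = {r} ∉ τ ✗.
  V = {[q=s], [r]}: π^{-1}(V) = {q, r, s} ∈ τ ✓.
Open sets in the quotient: τ_Q = {{}, {[q=s], [r]}} (2 elements).


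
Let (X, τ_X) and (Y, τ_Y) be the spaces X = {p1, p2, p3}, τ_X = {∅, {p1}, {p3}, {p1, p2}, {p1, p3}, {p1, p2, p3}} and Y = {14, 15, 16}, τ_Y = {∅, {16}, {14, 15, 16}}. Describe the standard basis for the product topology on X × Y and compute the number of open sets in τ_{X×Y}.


Basis B = {∅ × ∅, {p1} × {16}, {p3} × {16}, {p1, p2} × {16}, {p1, p3} × {16}, {p1} × {14, 15, 16}, {p1, p2, p3} × {16}, {p3} × {14, 15, 16}, {p1, p2} × {14, 15, 16}, {p1, p3} × {14, 15, 16}, {p1, p2, p3} × {14, 15, 16}}; |τ_{X×Y}| = 18.

Enumerate products U × V with U ∈ τ_X, V ∈ τ_Y (deduplicated):
  ∅ × ∅ = {} (∅)
  {p1} × {16} = {(p1,16)}
  {p3} × {16} = {(p3,16)}
  {p1, p2} × {16} = {(p1,16), (p2,16)}
  {p1, p3} × {16} = {(p1,16), (p3,16)}
  {p1} × {14, 15, 16} = {(p1,14), (p1,15), (p1,16)}
  {p1, p2, p3} × {16} = {(p1,16), (p2,16), (p3,16)}
  {p3} × {14, 15, 16} = {(p3,14), (p3,15), (p3,16)}
  {p1, p2} × {14, 15, 16} = {(p1,14), (p1,15), (p1,16), (p2,14), (p2,15), (p2,16)}
  {p1, p3} × {14, 15, 16} = {(p1,14), (p1,15), (p1,16), (p3,14), (p3,15), (p3,16)}
  {p1, p2, p3} × {14, 15, 16} = {(p1,14), (p1,15), (p1,16), (p2,14), (p2,15), (p2,16), (p3,14), (p3,15), (p3,16)}
These 11 distinct sets form the basis B.
Close under arbitrary unions to get τ_{X×Y}; counting gives |τ_{X×Y}| = 18.


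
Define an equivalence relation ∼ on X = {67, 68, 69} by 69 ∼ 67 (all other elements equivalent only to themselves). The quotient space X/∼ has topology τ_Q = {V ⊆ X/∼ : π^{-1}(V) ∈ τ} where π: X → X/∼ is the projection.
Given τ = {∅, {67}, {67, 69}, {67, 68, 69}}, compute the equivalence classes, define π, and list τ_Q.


X/∼ = {[67=69], [68]}; |τ_Q| = 3.

Equivalence classes: [67=69], [68].
Quotient map π: X → X/∼ sends 67 ↦ [67=69], 68 ↦ [68], 69 ↦ [67=69].
For each subset V ⊆ X/∼, compute π^{-1}(V) ⊆ X and check whether π^{-1}(V) ∈ τ. V is open in τ_Q iff π^{-1}(V) ∈ τ.
  V = {}: π^{-1}(V) = ∅ ∈ τ ✓.
  V = {[67=69]}: π^{-1}(V) = {67, 69} ∈ τ ✓.
  V = {[68]}: π^{-1}(V) = {68} ∉ τ ✗.
  V = {[67=69], [68]}: π^{-1}(V) = {67, 68, 69} ∈ τ ✓.
Open sets in the quotient: τ_Q = {{}, {[67=69]}, {[67=69], [68]}} (3 elements).


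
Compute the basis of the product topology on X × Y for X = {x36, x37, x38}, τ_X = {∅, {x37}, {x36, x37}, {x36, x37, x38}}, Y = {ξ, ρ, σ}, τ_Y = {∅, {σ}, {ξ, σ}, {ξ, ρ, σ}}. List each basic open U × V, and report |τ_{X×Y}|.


Basis B = {∅ × ∅, {x37} × {σ}, {x36, x37} × {σ}, {x37} × {ξ, σ}, {x36, x37, x38} × {σ}, {x37} × {ξ, ρ, σ}, {x36, x37} × {ξ, σ}, {x36, x37} × {ξ, ρ, σ}, {x36, x37, x38} × {ξ, σ}, {x36, x37, x38} × {ξ, ρ, σ}}; |τ_{X×Y}| = 20.

Enumerate products U × V with U ∈ τ_X, V ∈ τ_Y (deduplicated):
  ∅ × ∅ = {} (∅)
  {x37} × {σ} = {(x37,σ)}
  {x36, x37} × {σ} = {(x36,σ), (x37,σ)}
  {x37} × {ξ, σ} = {(x37,ξ), (x37,σ)}
  {x36, x37, x38} × {σ} = {(x36,σ), (x37,σ), (x38,σ)}
  {x37} × {ξ, ρ, σ} = {(x37,ξ), (x37,ρ), (x37,σ)}
  {x36, x37} × {ξ, σ} = {(x36,ξ), (x36,σ), (x37,ξ), (x37,σ)}
  {x36, x37} × {ξ, ρ, σ} = {(x36,ξ), (x36,ρ), (x36,σ), (x37,ξ), (x37,ρ), (x37,σ)}
  {x36, x37, x38} × {ξ, σ} = {(x36,ξ), (x36,σ), (x37,ξ), (x37,σ), (x38,ξ), (x38,σ)}
  {x36, x37, x38} × {ξ, ρ, σ} = {(x36,ξ), (x36,ρ), (x36,σ), (x37,ξ), (x37,ρ), (x37,σ), (x38,ξ), (x38,ρ), (x38,σ)}
These 10 distinct sets form the basis B.
Close under arbitrary unions to get τ_{X×Y}; counting gives |τ_{X×Y}| = 20.


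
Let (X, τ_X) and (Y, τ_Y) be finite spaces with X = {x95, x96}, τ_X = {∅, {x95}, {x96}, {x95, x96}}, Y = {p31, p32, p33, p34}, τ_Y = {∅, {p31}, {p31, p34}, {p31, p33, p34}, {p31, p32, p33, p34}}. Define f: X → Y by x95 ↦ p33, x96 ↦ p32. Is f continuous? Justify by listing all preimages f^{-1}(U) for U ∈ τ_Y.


f IS continuous.

Compute f^{-1}(U) for each U ∈ τ_Y:
  U = ∅: f^{-1}(U) = ∅ ∈ τ_X ✓.
  U = {p31}: f^{-1}(U) = ∅ ∈ τ_X ✓.
  U = {p31, p34}: f^{-1}(U) = ∅ ∈ τ_X ✓.
  U = {p31, p33, p34}: f^{-1}(U) = {x95} ∈ τ_X ✓.
  U = {p31, p32, p33, p34}: f^{-1}(U) = {x95, x96} ∈ τ_X ✓.
Every preimage lies in τ_X, so f IS continuous.


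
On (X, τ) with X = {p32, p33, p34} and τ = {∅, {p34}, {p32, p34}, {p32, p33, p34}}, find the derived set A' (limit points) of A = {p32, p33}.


A' = {p33}

For each x ∈ X, list the open sets U ∈ τ with x ∈ U, then check whether U ∩ (A ∖ {x}) ≠ ∅ for every such U.
  x = p32: open {p32, p34} ∋ x has {p32, p34} ∩ (A ∖ {p32}) = ∅, so x is NOT a limit point.
  x = p33: opens ∋ x are {p32, p33, p34}; each meets A ∖ {p33}, so x IS a limit point.
  x = p34: open {p34} ∋ x has {p34} ∩ (A ∖ {p34}) = ∅, so x is NOT a limit point.
Collecting: A' = {p33}.


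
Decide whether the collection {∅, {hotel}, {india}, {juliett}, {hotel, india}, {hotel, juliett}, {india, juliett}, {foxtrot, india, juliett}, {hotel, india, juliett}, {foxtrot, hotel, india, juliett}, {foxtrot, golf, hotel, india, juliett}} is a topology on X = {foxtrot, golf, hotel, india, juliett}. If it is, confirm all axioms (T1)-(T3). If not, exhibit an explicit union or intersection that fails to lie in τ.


τ IS a topology on X.

Axiom (T1): ∅ ∈ τ? Yes; X ∈ τ? Yes.
Axiom (T2/T3): check pairwise unions and intersections of members of τ.
All pairwise intersections and unions checked — each lies in τ. Therefore τ satisfies (T1), (T2), (T3): it IS a topology on X.
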